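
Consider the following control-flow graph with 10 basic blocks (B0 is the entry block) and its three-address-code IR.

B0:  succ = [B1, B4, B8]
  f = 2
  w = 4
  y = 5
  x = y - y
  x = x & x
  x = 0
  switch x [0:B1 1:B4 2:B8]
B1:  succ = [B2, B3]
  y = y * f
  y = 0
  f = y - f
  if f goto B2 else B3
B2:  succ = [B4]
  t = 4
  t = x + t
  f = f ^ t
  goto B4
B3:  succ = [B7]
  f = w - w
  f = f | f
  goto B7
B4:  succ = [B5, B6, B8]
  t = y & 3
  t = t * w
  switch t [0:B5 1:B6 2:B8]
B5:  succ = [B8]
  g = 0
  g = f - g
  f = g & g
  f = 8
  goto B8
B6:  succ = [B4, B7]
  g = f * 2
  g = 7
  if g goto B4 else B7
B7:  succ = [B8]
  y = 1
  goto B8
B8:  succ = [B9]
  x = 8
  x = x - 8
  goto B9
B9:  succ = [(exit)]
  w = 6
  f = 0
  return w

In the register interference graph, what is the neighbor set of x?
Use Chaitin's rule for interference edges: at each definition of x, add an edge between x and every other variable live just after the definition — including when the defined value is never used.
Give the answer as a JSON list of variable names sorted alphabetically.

Block summaries:
  B0: {f,w,x,y} / ∅
  B1: {f,y} / {f,y}
  B2: {f,t} / {f,x}
  B3: {f} / {w}
  B4: {t} / {w,y}
  B5: {f,g} / {f}
  B6: {g} / {f}
  B7: {y} / ∅
  B8: {x} / ∅
  B9: {f,w} / ∅

Live sets:
  B0 li=∅ lo={f,w,x,y}
  B1 li={f,w,x,y} lo={f,w,x,y}
  B2 li={f,w,x,y} lo={f,w,y}
  B3 li={w} lo=∅
  B4 li={f,w,y} lo={f,w,y}
  B5 li={f} lo=∅
  B6 li={f,w,y} lo={f,w,y}
  B7 li=∅ lo=∅
  B8 li=∅ lo=∅
  B9 li=∅ lo=∅

Conflict graph:
  f — {g,t,w,x,y}
  g — {f,w,y}
  t — {f,w,x,y}
  w — {f,g,t,x,y}
  x — {f,t,w,y}
  y — {f,g,t,w,x}

N(x) = ["f", "t", "w", "y"]

Answer: ["f", "t", "w", "y"]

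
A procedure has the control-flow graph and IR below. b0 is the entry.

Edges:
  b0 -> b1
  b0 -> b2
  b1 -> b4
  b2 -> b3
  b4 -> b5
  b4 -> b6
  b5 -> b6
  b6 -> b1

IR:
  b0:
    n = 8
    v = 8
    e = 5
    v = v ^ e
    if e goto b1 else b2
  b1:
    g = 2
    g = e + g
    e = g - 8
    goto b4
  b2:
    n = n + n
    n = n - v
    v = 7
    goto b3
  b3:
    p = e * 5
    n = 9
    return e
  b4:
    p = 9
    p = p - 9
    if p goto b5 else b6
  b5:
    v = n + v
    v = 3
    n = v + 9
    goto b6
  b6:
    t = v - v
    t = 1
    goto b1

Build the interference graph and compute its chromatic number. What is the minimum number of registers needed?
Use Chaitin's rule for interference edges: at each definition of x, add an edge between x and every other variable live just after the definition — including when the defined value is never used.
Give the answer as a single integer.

Answer: 4

Working:
Per-block:
  b0: def={e,n,v} ue=∅
  b1: def={e,g} ue={e}
  b2: def={n,v} ue={n,v}
  b3: def={n,p} ue={e}
  b4: def={p} ue=∅
  b5: def={n,v} ue={n,v}
  b6: def={t} ue={v}

Live sets:
  b0 li=∅ lo={e,n,v}
  b1 li={e,n,v} lo={e,n,v}
  b2 li={e,n,v} lo={e}
  b3 li={e} lo=∅
  b4 li={e,n,v} lo={e,n,v}
  b5 li={e,n,v} lo={e,n,v}
  b6 li={e,n,v} lo={e,n,v}

Conflict graph:
  e↔{g,n,p,t,v}
  g↔{e,n,v}
  n↔{e,g,p,t,v}
  p↔{e,n,v}
  t↔{e,n,v}
  v↔{e,g,n,p,t}

Colouring:
  clique {e,g,n,v} ⇒ need ≥ 4
  4-colouring: c0={e}  c1={n}  c2={v}  c3={g,p,t}
  χ = 4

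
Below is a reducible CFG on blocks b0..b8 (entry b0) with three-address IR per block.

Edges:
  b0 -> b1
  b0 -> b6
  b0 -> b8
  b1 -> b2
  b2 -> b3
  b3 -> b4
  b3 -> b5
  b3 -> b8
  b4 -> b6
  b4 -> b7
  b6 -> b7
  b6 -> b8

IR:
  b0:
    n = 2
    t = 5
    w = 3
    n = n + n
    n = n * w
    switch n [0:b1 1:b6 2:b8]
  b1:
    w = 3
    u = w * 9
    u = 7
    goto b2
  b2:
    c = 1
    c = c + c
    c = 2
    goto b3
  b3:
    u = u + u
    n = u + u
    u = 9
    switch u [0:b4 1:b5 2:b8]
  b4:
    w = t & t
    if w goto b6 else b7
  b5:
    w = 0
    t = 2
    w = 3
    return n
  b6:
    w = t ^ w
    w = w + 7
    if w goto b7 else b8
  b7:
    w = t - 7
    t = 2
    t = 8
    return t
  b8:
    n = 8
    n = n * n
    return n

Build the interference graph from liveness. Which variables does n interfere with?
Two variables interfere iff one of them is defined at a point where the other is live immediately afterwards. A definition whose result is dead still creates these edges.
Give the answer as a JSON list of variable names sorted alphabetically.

Answer: ["t", "u", "w"]

Analysis:
def/use:
  b0: {n,t,w} / ∅
  b1: {u,w} / ∅
  b2: {c} / ∅
  b3: {n,u} / {u}
  b4: {w} / {t}
  b5: {t,w} / {n}
  b6: {w} / {t,w}
  b7: {t,w} / {t}
  b8: {n} / ∅

Liveness:
  b0 li=∅ lo={t,w}
  b1 li={t} lo={t,u}
  b2 li={t,u} lo={t,u}
  b3 li={t,u} lo={n,t}
  b4 li={t} lo={t,w}
  b5 li={n} lo=∅
  b6 li={t,w} lo={t}
  b7 li={t} lo=∅
  b8 li=∅ lo=∅

Conflict graph:
  c: {t,u}
  n: {t,u,w}
  t: {c,n,u,w}
  u: {c,n,t}
  w: {n,t}

N(n) = ["t", "u", "w"]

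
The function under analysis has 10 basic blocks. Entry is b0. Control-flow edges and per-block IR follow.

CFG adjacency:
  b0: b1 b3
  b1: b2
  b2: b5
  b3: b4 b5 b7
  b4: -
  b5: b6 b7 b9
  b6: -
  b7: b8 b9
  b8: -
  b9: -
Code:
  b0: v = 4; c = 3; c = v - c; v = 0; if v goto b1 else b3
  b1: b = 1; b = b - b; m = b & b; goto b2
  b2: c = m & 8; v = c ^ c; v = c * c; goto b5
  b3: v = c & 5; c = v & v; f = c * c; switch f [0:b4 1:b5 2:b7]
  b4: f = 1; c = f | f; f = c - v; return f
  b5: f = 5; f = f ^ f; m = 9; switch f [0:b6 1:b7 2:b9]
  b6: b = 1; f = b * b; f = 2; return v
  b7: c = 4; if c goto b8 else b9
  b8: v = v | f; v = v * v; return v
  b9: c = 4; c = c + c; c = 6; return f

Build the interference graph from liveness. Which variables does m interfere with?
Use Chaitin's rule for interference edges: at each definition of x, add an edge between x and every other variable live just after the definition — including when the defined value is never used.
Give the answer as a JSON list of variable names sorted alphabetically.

Answer: ["f", "v"]

Analysis:
def/use:
  b0: {c,v} / ∅
  b1: {b,m} / ∅
  b2: {c,v} / {m}
  b3: {c,f,v} / {c}
  b4: {c,f} / {v}
  b5: {f,m} / ∅
  b6: {b,f} / {v}
  b7: {c} / ∅
  b8: {v} / {f,v}
  b9: {c} / {f}

Backward fixpoint:
  live b0: ∅→{c}
  live b1: ∅→{m}
  live b2: {m}→{v}
  live b3: {c}→{f,v}
  live b4: {v}→∅
  live b5: {v}→{f,v}
  live b6: {v}→∅
  live b7: {f,v}→{f,v}
  live b8: {f,v}→∅
  live b9: {f}→∅

Conflict graph:
  b↔{v}
  c↔{f,v}
  f↔{c,m,v}
  m↔{f,v}
  v↔{b,c,f,m}

N(m) = ["f", "v"]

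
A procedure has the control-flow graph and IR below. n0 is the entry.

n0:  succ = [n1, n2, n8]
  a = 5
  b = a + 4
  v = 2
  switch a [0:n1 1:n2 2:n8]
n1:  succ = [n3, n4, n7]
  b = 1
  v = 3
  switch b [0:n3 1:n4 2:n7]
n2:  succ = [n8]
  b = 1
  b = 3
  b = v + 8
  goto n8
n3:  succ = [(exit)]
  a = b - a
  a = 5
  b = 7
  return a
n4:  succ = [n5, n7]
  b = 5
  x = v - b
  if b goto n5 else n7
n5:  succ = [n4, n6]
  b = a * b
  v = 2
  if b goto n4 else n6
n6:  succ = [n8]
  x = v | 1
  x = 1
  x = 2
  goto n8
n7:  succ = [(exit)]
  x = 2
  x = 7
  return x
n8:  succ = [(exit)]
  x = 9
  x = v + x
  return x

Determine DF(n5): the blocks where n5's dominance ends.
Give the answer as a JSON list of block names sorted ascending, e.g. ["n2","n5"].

Answer: ["n4", "n8"]

Working:
idom tree: n1←n0 n2←n0 n3←n1 n4←n1 n5←n4 n6←n5 n7←n1 n8←n0
Dom at joins:
  n4: preds {n1,n5}: {n0,n1} ∩ {n0,n1,n4,n5} = {n0,n1}; idom=n1
  n7: preds {n1,n4}: {n0,n1} ∩ {n0,n1,n4} = {n0,n1}; idom=n1
  n8: preds {n0,n2,n6}: {n0} ∩ {n0,n2} ∩ {n0,n1,n4,n5,n6} = {n0}; idom=n0

DF derivation:
  join n4 pred n1: · stop@n1
  join n4 pred n5: n5→n4 stop@n1
  join n7 pred n1: · stop@n1
  join n7 pred n4: n4 stop@n1
  join n8 pred n0: · stop@n0
  join n8 pred n2: n2 stop@n0
  join n8 pred n6: n6→n5→n4→n1 stop@n0
  n0: DF=∅
  n1: DF={n8}
  n2: DF={n8}
  n3: DF=∅
  n4: DF={n4,n7,n8}
  n5: DF={n4,n8}
  n6: DF={n8}
  n7: DF=∅
  n8: DF=∅

DF(n5) = ["n4", "n8"]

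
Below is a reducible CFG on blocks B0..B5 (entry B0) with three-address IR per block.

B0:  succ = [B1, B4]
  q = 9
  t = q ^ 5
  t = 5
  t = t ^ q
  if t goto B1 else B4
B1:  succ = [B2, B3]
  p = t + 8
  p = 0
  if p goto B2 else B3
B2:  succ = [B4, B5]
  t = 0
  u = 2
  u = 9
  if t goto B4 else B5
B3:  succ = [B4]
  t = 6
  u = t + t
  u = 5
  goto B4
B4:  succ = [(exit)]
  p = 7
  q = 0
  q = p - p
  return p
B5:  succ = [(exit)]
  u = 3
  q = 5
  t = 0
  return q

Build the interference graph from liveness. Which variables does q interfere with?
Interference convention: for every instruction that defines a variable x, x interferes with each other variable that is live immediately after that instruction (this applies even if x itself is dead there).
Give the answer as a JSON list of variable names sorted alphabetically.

Answer: ["p", "t"]

Working:
Block summaries:
  B0: def={q,t} ue=∅
  B1: def={p} ue={t}
  B2: def={t,u} ue=∅
  B3: def={t,u} ue=∅
  B4: def={p,q} ue=∅
  B5: def={q,t,u} ue=∅

Liveness:
  live B0: ∅→{t}
  live B1: {t}→∅
  live B2: ∅→∅
  live B3: ∅→∅
  live B4: ∅→∅
  live B5: ∅→∅

Interfere edges:
  p: {q}
  q: {p,t}
  t: {q,u}
  u: {t}

N(q) = ["p", "t"]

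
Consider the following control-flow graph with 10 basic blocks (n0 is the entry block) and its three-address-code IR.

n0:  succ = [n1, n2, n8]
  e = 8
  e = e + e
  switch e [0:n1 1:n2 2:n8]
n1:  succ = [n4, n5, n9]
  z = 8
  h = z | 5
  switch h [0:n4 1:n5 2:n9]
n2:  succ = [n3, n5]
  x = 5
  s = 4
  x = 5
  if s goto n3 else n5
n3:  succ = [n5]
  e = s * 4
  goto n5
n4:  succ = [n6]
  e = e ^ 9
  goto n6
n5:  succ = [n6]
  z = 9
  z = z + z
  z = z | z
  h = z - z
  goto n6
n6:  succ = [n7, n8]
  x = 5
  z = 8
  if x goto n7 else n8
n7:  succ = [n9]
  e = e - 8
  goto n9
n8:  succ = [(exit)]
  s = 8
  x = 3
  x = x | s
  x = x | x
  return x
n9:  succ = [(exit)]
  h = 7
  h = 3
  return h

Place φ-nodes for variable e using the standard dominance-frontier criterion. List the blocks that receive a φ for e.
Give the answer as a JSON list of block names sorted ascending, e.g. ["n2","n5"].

idom tree: n1←n0 n2←n0 n3←n2 n4←n1 n5←n0 n6←n0 n7←n6 n8←n0 n9←n0
Join-block Dom:
  n5: preds {n1,n2,n3}: {n0,n1} ∩ {n0,n2} ∩ {n0,n2,n3} = {n0}; idom=n0
  n6: preds {n4,n5}: {n0,n1,n4} ∩ {n0,n5} = {n0}; idom=n0
  n8: preds {n0,n6}: {n0} ∩ {n0,n6} = {n0}; idom=n0
  n9: preds {n1,n7}: {n0,n1} ∩ {n0,n6,n7} = {n0}; idom=n0

DF walk-up:
  join n5 pred n1: n1 stop@n0
  join n5 pred n2: n2 stop@n0
  join n5 pred n3: n3→n2 stop@n0
  join n6 pred n4: n4→n1 stop@n0
  join n6 pred n5: n5 stop@n0
  join n8 pred n0: · stop@n0
  join n8 pred n6: n6 stop@n0
  join n9 pred n1: n1 stop@n0
  join n9 pred n7: n7→n6 stop@n0
  n0 → ∅
  n1 → {n5,n6,n9}
  n2 → {n5}
  n3 → {n5}
  n4 → {n6}
  n5 → {n6}
  n6 → {n8,n9}
  n7 → {n9}
  n8 → ∅
  n9 → ∅

φ for e: defs {n0,n3,n4,n7}
  DF⁺ = {n5,n6,n8,n9}

Answer: ["n5", "n6", "n8", "n9"]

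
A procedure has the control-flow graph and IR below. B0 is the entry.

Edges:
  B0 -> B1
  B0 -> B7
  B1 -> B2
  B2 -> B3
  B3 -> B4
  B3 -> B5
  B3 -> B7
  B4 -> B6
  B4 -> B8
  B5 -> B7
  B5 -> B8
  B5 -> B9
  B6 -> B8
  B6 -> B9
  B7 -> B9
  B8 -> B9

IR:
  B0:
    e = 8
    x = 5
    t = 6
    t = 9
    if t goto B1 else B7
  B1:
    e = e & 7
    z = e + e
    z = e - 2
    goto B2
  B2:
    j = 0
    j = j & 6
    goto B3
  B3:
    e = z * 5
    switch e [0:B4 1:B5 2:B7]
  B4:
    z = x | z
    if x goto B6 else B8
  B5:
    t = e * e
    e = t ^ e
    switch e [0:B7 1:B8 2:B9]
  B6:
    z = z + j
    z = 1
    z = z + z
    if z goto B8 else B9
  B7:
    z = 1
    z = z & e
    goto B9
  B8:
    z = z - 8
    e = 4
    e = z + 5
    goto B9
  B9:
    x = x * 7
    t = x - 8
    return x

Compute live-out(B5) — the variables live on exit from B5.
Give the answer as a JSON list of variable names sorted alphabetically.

Answer: ["e", "x", "z"]

Working:
Block summaries:
  B0: def={e,t,x} ue=∅
  B1: def={e,z} ue={e}
  B2: def={j} ue=∅
  B3: def={e} ue={z}
  B4: def={z} ue={x,z}
  B5: def={e,t} ue={e}
  B6: def={z} ue={j,z}
  B7: def={z} ue={e}
  B8: def={e,z} ue={z}
  B9: def={t,x} ue={x}

Live sets:
  live B0: ∅→{e,x}
  live B1: {e,x}→{x,z}
  live B2: {x,z}→{j,x,z}
  live B3: {j,x,z}→{e,j,x,z}
  live B4: {j,x,z}→{j,x,z}
  live B5: {e,x,z}→{e,x,z}
  live B6: {j,x,z}→{x,z}
  live B7: {e,x}→{x}
  live B8: {x,z}→{x}
  live B9: {x}→∅

live-out(B5) = ["e", "x", "z"]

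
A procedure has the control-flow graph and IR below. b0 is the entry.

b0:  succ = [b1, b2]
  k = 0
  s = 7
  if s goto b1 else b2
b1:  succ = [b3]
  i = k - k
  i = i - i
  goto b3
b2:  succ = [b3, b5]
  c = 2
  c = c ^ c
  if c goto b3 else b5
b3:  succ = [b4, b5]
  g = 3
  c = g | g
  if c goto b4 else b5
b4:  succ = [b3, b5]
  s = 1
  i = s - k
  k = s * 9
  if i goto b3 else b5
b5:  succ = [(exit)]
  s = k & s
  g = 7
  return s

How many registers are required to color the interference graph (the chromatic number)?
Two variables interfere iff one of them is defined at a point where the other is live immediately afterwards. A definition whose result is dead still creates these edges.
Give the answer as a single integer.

Block summaries:
  b0: def={k,s} ue=∅
  b1: def={i} ue={k}
  b2: def={c} ue=∅
  b3: def={c,g} ue=∅
  b4: def={i,k,s} ue={k}
  b5: def={g,s} ue={k,s}

Backward fixpoint:
  b0: in=∅ out={k,s}
  b1: in={k,s} out={k,s}
  b2: in={k,s} out={k,s}
  b3: in={k,s} out={k,s}
  b4: in={k} out={k,s}
  b5: in={k,s} out=∅

Interference:
  c: {k,s}
  g: {k,s}
  i: {k,s}
  k: {c,g,i,s}
  s: {c,g,i,k}

Registers:
  clique {c,k,s} ⇒ need ≥ 3
  3-colouring: c0={k}  c1={s}  c2={c,g,i}
  χ = 3

Answer: 3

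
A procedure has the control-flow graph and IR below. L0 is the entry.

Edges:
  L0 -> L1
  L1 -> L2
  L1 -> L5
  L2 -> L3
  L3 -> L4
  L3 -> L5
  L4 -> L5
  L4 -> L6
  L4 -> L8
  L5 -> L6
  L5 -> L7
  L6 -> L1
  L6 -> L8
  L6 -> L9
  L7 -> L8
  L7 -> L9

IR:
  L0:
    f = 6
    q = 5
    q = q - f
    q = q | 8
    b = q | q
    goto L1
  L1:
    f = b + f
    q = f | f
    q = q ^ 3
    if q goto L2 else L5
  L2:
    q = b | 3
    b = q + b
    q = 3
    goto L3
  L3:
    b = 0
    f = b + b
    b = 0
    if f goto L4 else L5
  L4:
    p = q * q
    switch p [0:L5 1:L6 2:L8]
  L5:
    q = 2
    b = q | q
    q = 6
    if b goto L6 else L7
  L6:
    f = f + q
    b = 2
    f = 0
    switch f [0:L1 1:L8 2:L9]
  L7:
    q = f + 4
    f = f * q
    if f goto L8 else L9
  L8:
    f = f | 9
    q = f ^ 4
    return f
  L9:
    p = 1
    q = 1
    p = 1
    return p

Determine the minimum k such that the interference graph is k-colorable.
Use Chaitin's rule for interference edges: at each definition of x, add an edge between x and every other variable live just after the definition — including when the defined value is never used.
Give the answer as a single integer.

Block summaries:
  L0: def={b,f,q} ue=∅
  L1: def={f,q} ue={b,f}
  L2: def={b,q} ue={b}
  L3: def={b,f} ue=∅
  L4: def={p} ue={q}
  L5: def={b,q} ue=∅
  L6: def={b,f} ue={f,q}
  L7: def={f,q} ue={f}
  L8: def={f,q} ue={f}
  L9: def={p,q} ue=∅

Backward fixpoint:
  L0 li=∅ lo={b,f}
  L1 li={b,f} lo={b,f}
  L2 li={b} lo={q}
  L3 li={q} lo={f,q}
  L4 li={f,q} lo={f,q}
  L5 li={f} lo={f,q}
  L6 li={f,q} lo={b,f}
  L7 li={f} lo={f}
  L8 li={f} lo=∅
  L9 li=∅ lo=∅

Conflict graph:
  b: {f,q}
  f: {b,p,q}
  p: {f,q}
  q: {b,f,p}

Chromatic number:
  {b,f,q} pairwise interfere (3-clique) ⇒ χ ≥ 3
  assign b→c2 f→c0 p→c2 q→c1 — no edge inside a register ⇒ χ ≤ 3
  χ = 3

Answer: 3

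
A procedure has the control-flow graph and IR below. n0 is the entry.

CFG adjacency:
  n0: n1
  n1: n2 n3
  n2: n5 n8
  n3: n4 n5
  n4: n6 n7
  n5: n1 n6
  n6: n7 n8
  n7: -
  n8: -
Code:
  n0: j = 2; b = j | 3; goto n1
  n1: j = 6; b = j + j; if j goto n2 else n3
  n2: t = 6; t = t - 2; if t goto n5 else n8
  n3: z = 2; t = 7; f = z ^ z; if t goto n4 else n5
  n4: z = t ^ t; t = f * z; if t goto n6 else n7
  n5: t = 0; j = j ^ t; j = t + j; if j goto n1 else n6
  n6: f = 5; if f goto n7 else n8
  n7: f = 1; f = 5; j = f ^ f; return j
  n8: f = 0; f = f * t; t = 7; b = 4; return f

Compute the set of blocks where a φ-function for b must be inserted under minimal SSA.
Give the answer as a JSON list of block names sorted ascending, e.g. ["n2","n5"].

idom tree: n1←n0 n2←n1 n3←n1 n4←n3 n5←n1 n6←n1 n7←n1 n8←n1
Dom at joins:
  n1: preds {n0,n5}: {n0} ∩ {n0,n1,n5} = {n0}; idom=n0
  n5: preds {n2,n3}: {n0,n1,n2} ∩ {n0,n1,n3} = {n0,n1}; idom=n1
  n6: preds {n4,n5}: {n0,n1,n3,n4} ∩ {n0,n1,n5} = {n0,n1}; idom=n1
  n7: preds {n4,n6}: {n0,n1,n3,n4} ∩ {n0,n1,n6} = {n0,n1}; idom=n1
  n8: preds {n2,n6}: {n0,n1,n2} ∩ {n0,n1,n6} = {n0,n1}; idom=n1

Frontier:
  join n1 pred n0: · stop@n0
  join n1 pred n5: n5→n1 stop@n0
  join n5 pred n2: n2 stop@n1
  join n5 pred n3: n3 stop@n1
  join n6 pred n4: n4→n3 stop@n1
  join n6 pred n5: n5 stop@n1
  join n7 pred n4: n4→n3 stop@n1
  join n7 pred n6: n6 stop@n1
  join n8 pred n2: n2 stop@n1
  join n8 pred n6: n6 stop@n1
  n0: DF=∅
  n1: DF={n1}
  n2: DF={n5,n8}
  n3: DF={n5,n6,n7}
  n4: DF={n6,n7}
  n5: DF={n1,n6}
  n6: DF={n7,n8}
  n7: DF=∅
  n8: DF=∅

φ for b: defs {n0,n1,n8}
  DF⁺ = {n1}

Answer: ["n1"]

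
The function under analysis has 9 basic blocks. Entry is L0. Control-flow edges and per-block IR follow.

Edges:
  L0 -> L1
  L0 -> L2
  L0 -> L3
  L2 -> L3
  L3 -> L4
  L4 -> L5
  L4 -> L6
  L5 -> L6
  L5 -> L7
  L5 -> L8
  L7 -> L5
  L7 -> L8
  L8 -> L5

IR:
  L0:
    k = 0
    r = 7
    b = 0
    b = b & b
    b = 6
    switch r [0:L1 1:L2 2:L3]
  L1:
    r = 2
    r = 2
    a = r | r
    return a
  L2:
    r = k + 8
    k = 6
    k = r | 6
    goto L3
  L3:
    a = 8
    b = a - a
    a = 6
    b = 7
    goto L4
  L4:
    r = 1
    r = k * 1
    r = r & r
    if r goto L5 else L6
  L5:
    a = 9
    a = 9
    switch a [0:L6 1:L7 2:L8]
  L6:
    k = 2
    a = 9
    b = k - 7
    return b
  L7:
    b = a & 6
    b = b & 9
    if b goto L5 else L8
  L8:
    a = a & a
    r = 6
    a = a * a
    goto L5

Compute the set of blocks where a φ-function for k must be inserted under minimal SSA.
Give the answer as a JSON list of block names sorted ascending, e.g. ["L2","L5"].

idom tree: L1←L0 L2←L0 L3←L0 L4←L3 L5←L4 L6←L4 L7←L5 L8←L5
Dom∩ at merges:
  L3: preds {L0,L2}: {L0} ∩ {L0,L2} = {L0}; idom=L0
  L5: preds {L4,L7,L8}: {L0,L3,L4} ∩ {L0,L3,L4,L5,L7} ∩ {L0,L3,L4,L5,L8} = {L0,L3,L4}; idom=L4
  L6: preds {L4,L5}: {L0,L3,L4} ∩ {L0,L3,L4,L5} = {L0,L3,L4}; idom=L4
  L8: preds {L5,L7}: {L0,L3,L4,L5} ∩ {L0,L3,L4,L5,L7} = {L0,L3,L4,L5}; idom=L5

DF derivation:
  L3←L0: walk · to L0
  L3←L2: walk L2 to L0
  L5←L4: walk · to L4
  L5←L7: walk L7→L5 to L4
  L5←L8: walk L8→L5 to L4
  L6←L4: walk · to L4
  L6←L5: walk L5 to L4
  L8←L5: walk · to L5
  L8←L7: walk L7 to L5
  DF(L0)=∅
  DF(L1)=∅
  DF(L2)={L3}
  DF(L3)=∅
  DF(L4)=∅
  DF(L5)={L5,L6}
  DF(L6)=∅
  DF(L7)={L5,L8}
  DF(L8)={L5}

φ for k: defs {L0,L2,L6}
  DF⁺ = {L3}

Answer: ["L3"]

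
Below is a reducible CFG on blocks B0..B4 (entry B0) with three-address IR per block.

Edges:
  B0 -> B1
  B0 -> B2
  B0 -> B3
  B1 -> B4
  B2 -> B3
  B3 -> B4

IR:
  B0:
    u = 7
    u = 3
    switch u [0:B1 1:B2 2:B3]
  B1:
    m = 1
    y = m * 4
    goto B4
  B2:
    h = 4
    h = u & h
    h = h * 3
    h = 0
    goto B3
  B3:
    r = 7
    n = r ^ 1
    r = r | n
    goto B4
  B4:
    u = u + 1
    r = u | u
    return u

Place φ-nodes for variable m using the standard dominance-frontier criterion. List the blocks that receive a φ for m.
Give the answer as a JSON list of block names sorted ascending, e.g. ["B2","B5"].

idom tree: B1←B0 B2←B0 B3←B0 B4←B0
Dom at joins:
  B3: preds {B0,B2}: {B0} ∩ {B0,B2} = {B0}; idom=B0
  B4: preds {B1,B3}: {B0,B1} ∩ {B0,B3} = {B0}; idom=B0

DF walk-up:
  B3←B0: walk · to B0
  B3←B2: walk B2 to B0
  B4←B1: walk B1 to B0
  B4←B3: walk B3 to B0
  B0: DF=∅
  B1: DF={B4}
  B2: DF={B3}
  B3: DF={B4}
  B4: DF=∅

φ for m: defs {B1}
  DF⁺ = {B4}

Answer: ["B4"]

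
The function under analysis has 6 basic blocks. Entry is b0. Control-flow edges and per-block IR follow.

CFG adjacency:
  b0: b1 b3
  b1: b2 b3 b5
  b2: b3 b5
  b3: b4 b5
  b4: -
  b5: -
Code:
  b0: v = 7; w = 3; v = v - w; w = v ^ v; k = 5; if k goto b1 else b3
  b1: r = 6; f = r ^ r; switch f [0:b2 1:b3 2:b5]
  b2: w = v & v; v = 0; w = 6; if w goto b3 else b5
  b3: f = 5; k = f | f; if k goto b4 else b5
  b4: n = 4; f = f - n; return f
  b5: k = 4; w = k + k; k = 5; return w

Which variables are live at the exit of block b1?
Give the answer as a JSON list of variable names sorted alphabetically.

Answer: ["v"]

Working:
def/use:
  b0: {k,v,w} / ∅
  b1: {f,r} / ∅
  b2: {v,w} / {v}
  b3: {f,k} / ∅
  b4: {f,n} / {f}
  b5: {k,w} / ∅

Backward fixpoint:
  b0: in=∅ out={v}
  b1: in={v} out={v}
  b2: in={v} out=∅
  b3: in=∅ out={f}
  b4: in={f} out=∅
  b5: in=∅ out=∅

live-out(b1) = ["v"]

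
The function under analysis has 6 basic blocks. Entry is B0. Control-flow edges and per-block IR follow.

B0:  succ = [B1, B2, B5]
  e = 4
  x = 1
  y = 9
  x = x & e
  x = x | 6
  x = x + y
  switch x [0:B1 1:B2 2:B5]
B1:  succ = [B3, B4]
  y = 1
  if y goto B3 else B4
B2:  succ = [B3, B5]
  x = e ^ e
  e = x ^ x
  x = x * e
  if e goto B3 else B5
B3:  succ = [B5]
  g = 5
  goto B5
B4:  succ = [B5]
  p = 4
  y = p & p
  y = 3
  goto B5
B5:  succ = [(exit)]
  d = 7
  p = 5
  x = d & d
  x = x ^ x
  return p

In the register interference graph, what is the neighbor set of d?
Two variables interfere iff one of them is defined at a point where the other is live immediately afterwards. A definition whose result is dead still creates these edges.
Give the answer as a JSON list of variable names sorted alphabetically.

Per-block:
  B0: {e,x,y} / ∅
  B1: {y} / ∅
  B2: {e,x} / {e}
  B3: {g} / ∅
  B4: {p,y} / ∅
  B5: {d,p,x} / ∅

Live sets:
  B0: in=∅ out={e}
  B1: in=∅ out=∅
  B2: in={e} out=∅
  B3: in=∅ out=∅
  B4: in=∅ out=∅
  B5: in=∅ out=∅

Conflict graph:
  d — {p}
  e — {x,y}
  g — ∅
  p — {d,x}
  x — {e,p,y}
  y — {e,x}

N(d) = ["p"]

Answer: ["p"]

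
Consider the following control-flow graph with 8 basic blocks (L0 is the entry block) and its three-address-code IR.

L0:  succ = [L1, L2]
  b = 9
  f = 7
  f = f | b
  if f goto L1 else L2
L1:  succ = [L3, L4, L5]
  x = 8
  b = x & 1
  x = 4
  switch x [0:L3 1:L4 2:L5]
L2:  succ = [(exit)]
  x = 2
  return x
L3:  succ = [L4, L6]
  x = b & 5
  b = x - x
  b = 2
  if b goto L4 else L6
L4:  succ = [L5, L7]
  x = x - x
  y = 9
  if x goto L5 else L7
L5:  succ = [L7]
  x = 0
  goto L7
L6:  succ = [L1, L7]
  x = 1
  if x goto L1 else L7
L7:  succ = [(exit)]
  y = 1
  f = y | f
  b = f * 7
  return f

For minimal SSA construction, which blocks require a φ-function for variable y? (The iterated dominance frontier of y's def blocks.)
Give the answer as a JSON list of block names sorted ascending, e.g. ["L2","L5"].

Answer: ["L5", "L7"]

Derivation:
idom tree: L1←L0 L2←L0 L3←L1 L4←L1 L5←L1 L6←L3 L7←L1
Dom at joins:
  L1: preds {L0,L6}: {L0} ∩ {L0,L1,L3,L6} = {L0}; idom=L0
  L4: preds {L1,L3}: {L0,L1} ∩ {L0,L1,L3} = {L0,L1}; idom=L1
  L5: preds {L1,L4}: {L0,L1} ∩ {L0,L1,L4} = {L0,L1}; idom=L1
  L7: preds {L4,L5,L6}: {L0,L1,L4} ∩ {L0,L1,L5} ∩ {L0,L1,L3,L6} = {L0,L1}; idom=L1

DF derivation:
  join L1 pred L0: · stop@L0
  join L1 pred L6: L6→L3→L1 stop@L0
  join L4 pred L1: · stop@L1
  join L4 pred L3: L3 stop@L1
  join L5 pred L1: · stop@L1
  join L5 pred L4: L4 stop@L1
  join L7 pred L4: L4 stop@L1
  join L7 pred L5: L5 stop@L1
  join L7 pred L6: L6→L3 stop@L1
  DF(L0)=∅
  DF(L1)={L1}
  DF(L2)=∅
  DF(L3)={L1,L4,L7}
  DF(L4)={L5,L7}
  DF(L5)={L7}
  DF(L6)={L1,L7}
  DF(L7)=∅

φ for y: defs {L4,L7}
  DF⁺ = {L5,L7}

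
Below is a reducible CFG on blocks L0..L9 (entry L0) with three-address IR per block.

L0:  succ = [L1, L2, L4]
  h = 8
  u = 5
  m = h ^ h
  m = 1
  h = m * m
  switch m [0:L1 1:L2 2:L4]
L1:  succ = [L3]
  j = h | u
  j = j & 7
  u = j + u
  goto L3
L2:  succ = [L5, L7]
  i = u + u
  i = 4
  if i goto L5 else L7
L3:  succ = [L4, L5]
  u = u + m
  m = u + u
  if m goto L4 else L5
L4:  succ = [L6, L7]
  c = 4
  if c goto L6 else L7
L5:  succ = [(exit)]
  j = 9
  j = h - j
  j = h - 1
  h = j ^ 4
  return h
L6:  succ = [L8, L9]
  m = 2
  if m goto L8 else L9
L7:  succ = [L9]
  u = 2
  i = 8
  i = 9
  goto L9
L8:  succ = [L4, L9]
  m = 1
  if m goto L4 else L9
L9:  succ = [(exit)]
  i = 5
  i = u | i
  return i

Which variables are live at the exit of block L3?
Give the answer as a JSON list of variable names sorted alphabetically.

def/use:
  L0: {h,m,u} / ∅
  L1: {j,u} / {h,u}
  L2: {i} / {u}
  L3: {m,u} / {m,u}
  L4: {c} / ∅
  L5: {h,j} / {h}
  L6: {m} / ∅
  L7: {i,u} / ∅
  L8: {m} / ∅
  L9: {i} / {u}

Backward fixpoint:
  live L0: ∅→{h,m,u}
  live L1: {h,m,u}→{h,m,u}
  live L2: {h,u}→{h}
  live L3: {h,m,u}→{h,u}
  live L4: {u}→{u}
  live L5: {h}→∅
  live L6: {u}→{u}
  live L7: ∅→{u}
  live L8: {u}→{u}
  live L9: {u}→∅

live-out(L3) = ["h", "u"]

Answer: ["h", "u"]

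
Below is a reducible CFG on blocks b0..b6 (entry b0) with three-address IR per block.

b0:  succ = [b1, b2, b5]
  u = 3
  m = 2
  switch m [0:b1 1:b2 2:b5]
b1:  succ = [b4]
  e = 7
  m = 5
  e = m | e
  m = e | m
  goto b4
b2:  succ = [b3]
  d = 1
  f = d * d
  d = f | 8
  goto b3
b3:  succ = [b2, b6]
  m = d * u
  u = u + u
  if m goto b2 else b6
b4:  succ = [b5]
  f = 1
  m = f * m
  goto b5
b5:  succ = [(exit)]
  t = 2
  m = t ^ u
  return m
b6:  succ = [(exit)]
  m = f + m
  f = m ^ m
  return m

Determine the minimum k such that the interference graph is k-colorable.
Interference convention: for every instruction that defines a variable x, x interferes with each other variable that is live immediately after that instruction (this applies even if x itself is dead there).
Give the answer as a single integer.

def/use:
  b0: def={m,u} ue=∅
  b1: def={e,m} ue=∅
  b2: def={d,f} ue=∅
  b3: def={m,u} ue={d,u}
  b4: def={f,m} ue={m}
  b5: def={m,t} ue={u}
  b6: def={f,m} ue={f,m}

Liveness:
  live b0: ∅→{u}
  live b1: {u}→{m,u}
  live b2: {u}→{d,f,u}
  live b3: {d,f,u}→{f,m,u}
  live b4: {m,u}→{u}
  live b5: {u}→∅
  live b6: {f,m}→∅

Interference:
  d↔{f,u}
  e↔{m,u}
  f↔{d,m,u}
  m↔{e,f,u}
  t↔{u}
  u↔{d,e,f,m,t}

Colouring:
  clique {d,f,u} ⇒ need ≥ 3
  assign d→r2 e→r1 f→r1 m→r2 t→r1 u→r0 — no edge inside a register ⇒ χ ≤ 3
  χ = 3

Answer: 3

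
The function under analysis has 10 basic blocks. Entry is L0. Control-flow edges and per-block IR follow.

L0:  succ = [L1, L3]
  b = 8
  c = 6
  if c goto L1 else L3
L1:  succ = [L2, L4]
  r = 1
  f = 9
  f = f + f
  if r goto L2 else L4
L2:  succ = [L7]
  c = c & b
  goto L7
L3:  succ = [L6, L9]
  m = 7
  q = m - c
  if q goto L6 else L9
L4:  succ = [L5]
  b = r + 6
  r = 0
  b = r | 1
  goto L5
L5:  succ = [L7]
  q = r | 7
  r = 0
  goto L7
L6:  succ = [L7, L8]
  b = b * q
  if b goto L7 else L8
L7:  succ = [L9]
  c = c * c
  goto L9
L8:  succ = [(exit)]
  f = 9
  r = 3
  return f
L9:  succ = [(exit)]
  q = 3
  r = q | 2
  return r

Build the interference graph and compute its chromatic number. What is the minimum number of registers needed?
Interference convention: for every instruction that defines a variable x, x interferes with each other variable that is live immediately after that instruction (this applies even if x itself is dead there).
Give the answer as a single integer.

Answer: 4

Derivation:
Per-block:
  L0: def={b,c} ue=∅
  L1: def={f,r} ue=∅
  L2: def={c} ue={b,c}
  L3: def={m,q} ue={c}
  L4: def={b,r} ue={r}
  L5: def={q,r} ue={r}
  L6: def={b} ue={b,q}
  L7: def={c} ue={c}
  L8: def={f,r} ue=∅
  L9: def={q,r} ue=∅

Liveness:
  live L0: ∅→{b,c}
  live L1: {b,c}→{b,c,r}
  live L2: {b,c}→{c}
  live L3: {b,c}→{b,c,q}
  live L4: {c,r}→{c,r}
  live L5: {c,r}→{c}
  live L6: {b,c,q}→{c}
  live L7: {c}→∅
  live L8: ∅→∅
  live L9: ∅→∅

Interference:
  b — {c,f,m,q,r}
  c — {b,f,m,q,r}
  f — {b,c,r}
  m — {b,c}
  q — {b,c}
  r — {b,c,f}

Registers:
  lower bound: {b,c,f,r} mutually conflict ⇒ χ ≥ 4
  assign b→r0 c→r1 f→r2 m→r2 q→r2 r→r3 — no edge inside a register ⇒ χ ≤ 4
  χ = 4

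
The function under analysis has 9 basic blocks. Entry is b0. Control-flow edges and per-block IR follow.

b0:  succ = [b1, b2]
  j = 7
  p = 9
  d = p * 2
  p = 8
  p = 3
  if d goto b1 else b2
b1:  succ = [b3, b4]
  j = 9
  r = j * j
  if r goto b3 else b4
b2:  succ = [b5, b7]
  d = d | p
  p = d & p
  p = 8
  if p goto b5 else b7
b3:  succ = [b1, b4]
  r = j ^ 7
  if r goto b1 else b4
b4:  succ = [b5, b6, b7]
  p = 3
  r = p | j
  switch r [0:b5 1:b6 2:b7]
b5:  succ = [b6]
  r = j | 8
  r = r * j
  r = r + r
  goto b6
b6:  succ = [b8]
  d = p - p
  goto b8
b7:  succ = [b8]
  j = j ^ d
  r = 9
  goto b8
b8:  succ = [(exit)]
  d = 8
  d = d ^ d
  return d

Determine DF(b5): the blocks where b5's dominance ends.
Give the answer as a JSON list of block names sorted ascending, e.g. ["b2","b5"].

Answer: ["b6"]

Analysis:
idom tree: b1←b0 b2←b0 b3←b1 b4←b1 b5←b0 b6←b0 b7←b0 b8←b0
Dom∩ at merges:
  b1: preds {b0,b3}: {b0} ∩ {b0,b1,b3} = {b0}; idom=b0
  b4: preds {b1,b3}: {b0,b1} ∩ {b0,b1,b3} = {b0,b1}; idom=b1
  b5: preds {b2,b4}: {b0,b2} ∩ {b0,b1,b4} = {b0}; idom=b0
  b6: preds {b4,b5}: {b0,b1,b4} ∩ {b0,b5} = {b0}; idom=b0
  b7: preds {b2,b4}: {b0,b2} ∩ {b0,b1,b4} = {b0}; idom=b0
  b8: preds {b6,b7}: {b0,b6} ∩ {b0,b7} = {b0}; idom=b0

DF derivation:
  b1←b0: walk · to b0
  b1←b3: walk b3→b1 to b0
  b4←b1: walk · to b1
  b4←b3: walk b3 to b1
  b5←b2: walk b2 to b0
  b5←b4: walk b4→b1 to b0
  b6←b4: walk b4→b1 to b0
  b6←b5: walk b5 to b0
  b7←b2: walk b2 to b0
  b7←b4: walk b4→b1 to b0
  b8←b6: walk b6 to b0
  b8←b7: walk b7 to b0
  b0 → ∅
  b1 → {b1,b5,b6,b7}
  b2 → {b5,b7}
  b3 → {b1,b4}
  b4 → {b5,b6,b7}
  b5 → {b6}
  b6 → {b8}
  b7 → {b8}
  b8 → ∅

DF(b5) = ["b6"]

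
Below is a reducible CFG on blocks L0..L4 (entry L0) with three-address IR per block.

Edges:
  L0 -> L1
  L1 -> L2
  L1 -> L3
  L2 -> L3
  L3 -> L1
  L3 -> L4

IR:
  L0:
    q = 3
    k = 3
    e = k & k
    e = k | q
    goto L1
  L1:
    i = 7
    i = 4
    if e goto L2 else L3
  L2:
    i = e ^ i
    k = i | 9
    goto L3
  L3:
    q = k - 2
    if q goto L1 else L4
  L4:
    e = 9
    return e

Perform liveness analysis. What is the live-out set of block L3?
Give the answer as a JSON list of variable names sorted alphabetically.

Answer: ["e", "k"]

Working:
def/use:
  L0 def {e,k,q} use ∅
  L1 def {i} use {e}
  L2 def {i,k} use {e,i}
  L3 def {q} use {k}
  L4 def {e} use ∅

Live sets:
  live L0: ∅→{e,k}
  live L1: {e,k}→{e,i,k}
  live L2: {e,i}→{e,k}
  live L3: {e,k}→{e,k}
  live L4: ∅→∅

live-out(L3) = ["e", "k"]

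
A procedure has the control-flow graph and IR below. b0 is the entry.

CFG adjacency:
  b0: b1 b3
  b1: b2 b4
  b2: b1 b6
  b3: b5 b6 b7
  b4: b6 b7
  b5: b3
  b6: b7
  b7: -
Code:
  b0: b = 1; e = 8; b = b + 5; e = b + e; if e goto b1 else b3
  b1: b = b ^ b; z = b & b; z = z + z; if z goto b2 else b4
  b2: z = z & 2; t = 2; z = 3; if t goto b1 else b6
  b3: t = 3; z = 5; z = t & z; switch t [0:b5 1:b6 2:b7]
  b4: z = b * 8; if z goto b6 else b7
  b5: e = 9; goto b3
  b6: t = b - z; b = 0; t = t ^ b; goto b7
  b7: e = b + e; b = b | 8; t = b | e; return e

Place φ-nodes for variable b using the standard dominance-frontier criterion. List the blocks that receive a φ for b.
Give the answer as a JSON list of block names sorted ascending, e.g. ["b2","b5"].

idom tree: b1←b0 b2←b1 b3←b0 b4←b1 b5←b3 b6←b0 b7←b0
Join-block Dom:
  b1: preds {b0,b2}: {b0} ∩ {b0,b1,b2} = {b0}; idom=b0
  b3: preds {b0,b5}: {b0} ∩ {b0,b3,b5} = {b0}; idom=b0
  b6: preds {b2,b3,b4}: {b0,b1,b2} ∩ {b0,b3} ∩ {b0,b1,b4} = {b0}; idom=b0
  b7: preds {b3,b4,b6}: {b0,b3} ∩ {b0,b1,b4} ∩ {b0,b6} = {b0}; idom=b0

Frontier:
  join b1 pred b0: · stop@b0
  join b1 pred b2: b2→b1 stop@b0
  join b3 pred b0: · stop@b0
  join b3 pred b5: b5→b3 stop@b0
  join b6 pred b2: b2→b1 stop@b0
  join b6 pred b3: b3 stop@b0
  join b6 pred b4: b4→b1 stop@b0
  join b7 pred b3: b3 stop@b0
  join b7 pred b4: b4→b1 stop@b0
  join b7 pred b6: b6 stop@b0
  b0 → ∅
  b1 → {b1,b6,b7}
  b2 → {b1,b6}
  b3 → {b3,b6,b7}
  b4 → {b6,b7}
  b5 → {b3}
  b6 → {b7}
  b7 → ∅

φ for b: defs {b0,b1,b6,b7}
  DF⁺ = {b1,b6,b7}

Answer: ["b1", "b6", "b7"]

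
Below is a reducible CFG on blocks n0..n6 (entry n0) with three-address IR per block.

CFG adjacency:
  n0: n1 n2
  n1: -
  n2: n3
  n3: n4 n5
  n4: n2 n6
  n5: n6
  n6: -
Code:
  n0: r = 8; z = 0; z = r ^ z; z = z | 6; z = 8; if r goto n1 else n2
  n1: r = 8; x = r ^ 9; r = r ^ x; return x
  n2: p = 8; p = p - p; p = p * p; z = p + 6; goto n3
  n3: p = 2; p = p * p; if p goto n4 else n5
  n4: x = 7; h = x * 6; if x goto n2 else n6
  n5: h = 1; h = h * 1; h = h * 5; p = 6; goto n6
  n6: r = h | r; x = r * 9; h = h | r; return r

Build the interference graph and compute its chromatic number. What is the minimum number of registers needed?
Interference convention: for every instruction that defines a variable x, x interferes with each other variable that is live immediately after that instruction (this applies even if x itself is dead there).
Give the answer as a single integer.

Answer: 3

Derivation:
def/use:
  n0: def={r,z} ue=∅
  n1: def={r,x} ue=∅
  n2: def={p,z} ue=∅
  n3: def={p} ue=∅
  n4: def={h,x} ue=∅
  n5: def={h,p} ue=∅
  n6: def={h,r,x} ue={h,r}

Backward fixpoint:
  n0: in=∅ out={r}
  n1: in=∅ out=∅
  n2: in={r} out={r}
  n3: in={r} out={r}
  n4: in={r} out={h,r}
  n5: in={r} out={h,r}
  n6: in={h,r} out=∅

Interfere edges:
  h — {p,r,x}
  p — {h,r}
  r — {h,p,x,z}
  x — {h,r}
  z — {r}

Colouring:
  {h,p,r} pairwise interfere (3-clique) ⇒ χ ≥ 3
  3-colouring: r0={r}  r1={h,z}  r2={p,x}
  χ = 3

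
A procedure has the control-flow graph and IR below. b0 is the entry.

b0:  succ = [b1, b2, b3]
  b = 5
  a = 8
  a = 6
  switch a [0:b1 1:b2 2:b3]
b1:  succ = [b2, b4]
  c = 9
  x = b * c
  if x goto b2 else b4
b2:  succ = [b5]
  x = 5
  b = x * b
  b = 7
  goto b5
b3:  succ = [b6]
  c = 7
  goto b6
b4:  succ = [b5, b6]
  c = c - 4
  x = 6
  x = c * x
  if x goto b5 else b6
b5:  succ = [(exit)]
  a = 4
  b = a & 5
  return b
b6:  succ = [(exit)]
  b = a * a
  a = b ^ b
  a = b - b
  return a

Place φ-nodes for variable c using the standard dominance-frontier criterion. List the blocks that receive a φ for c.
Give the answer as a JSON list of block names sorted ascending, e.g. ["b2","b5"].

Answer: ["b2", "b5", "b6"]

Derivation:
idom tree: b1←b0 b2←b0 b3←b0 b4←b1 b5←b0 b6←b0
Dom at joins:
  b2: preds {b0,b1}: {b0} ∩ {b0,b1} = {b0}; idom=b0
  b5: preds {b2,b4}: {b0,b2} ∩ {b0,b1,b4} = {b0}; idom=b0
  b6: preds {b3,b4}: {b0,b3} ∩ {b0,b1,b4} = {b0}; idom=b0

Frontier:
  b2←b0: walk · to b0
  b2←b1: walk b1 to b0
  b5←b2: walk b2 to b0
  b5←b4: walk b4→b1 to b0
  b6←b3: walk b3 to b0
  b6←b4: walk b4→b1 to b0
  DF(b0)=∅
  DF(b1)={b2,b5,b6}
  DF(b2)={b5}
  DF(b3)={b6}
  DF(b4)={b5,b6}
  DF(b5)=∅
  DF(b6)=∅

φ for c: defs {b1,b3,b4}
  DF⁺ = {b2,b5,b6}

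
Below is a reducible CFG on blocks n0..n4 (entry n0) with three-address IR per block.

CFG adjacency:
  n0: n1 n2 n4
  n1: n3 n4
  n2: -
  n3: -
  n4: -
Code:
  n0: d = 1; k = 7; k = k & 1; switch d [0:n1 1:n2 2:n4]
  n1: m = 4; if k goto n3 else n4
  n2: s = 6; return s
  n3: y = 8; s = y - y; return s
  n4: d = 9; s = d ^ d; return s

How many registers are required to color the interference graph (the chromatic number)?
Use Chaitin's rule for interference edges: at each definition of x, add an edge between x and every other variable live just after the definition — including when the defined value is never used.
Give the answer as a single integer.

Answer: 2

Analysis:
Per-block:
  n0: def={d,k} ue=∅
  n1: def={m} ue={k}
  n2: def={s} ue=∅
  n3: def={s,y} ue=∅
  n4: def={d,s} ue=∅

Liveness:
  n0: in=∅ out={k}
  n1: in={k} out=∅
  n2: in=∅ out=∅
  n3: in=∅ out=∅
  n4: in=∅ out=∅

Interference:
  d: {k}
  k: {d,m}
  m: {k}
  s: ∅
  y: ∅

Chromatic number:
  {d,k} pairwise interfere (2-clique) ⇒ χ ≥ 2
  2-colouring: c0={k,s,y}  c1={d,m}
  χ = 2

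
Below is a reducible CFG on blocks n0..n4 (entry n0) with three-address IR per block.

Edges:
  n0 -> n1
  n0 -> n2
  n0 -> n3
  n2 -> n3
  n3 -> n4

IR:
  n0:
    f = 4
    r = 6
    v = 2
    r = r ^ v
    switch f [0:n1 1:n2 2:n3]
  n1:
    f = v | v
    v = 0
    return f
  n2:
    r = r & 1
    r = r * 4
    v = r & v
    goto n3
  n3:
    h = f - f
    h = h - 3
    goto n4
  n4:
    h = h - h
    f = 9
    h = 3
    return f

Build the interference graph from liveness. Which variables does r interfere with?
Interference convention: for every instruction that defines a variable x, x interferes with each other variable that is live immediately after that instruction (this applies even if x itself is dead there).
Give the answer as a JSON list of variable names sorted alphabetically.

Answer: ["f", "v"]

Analysis:
def/use:
  n0 def {f,r,v} use ∅
  n1 def {f,v} use {v}
  n2 def {r,v} use {r,v}
  n3 def {h} use {f}
  n4 def {f,h} use {h}

Backward fixpoint:
  live n0: ∅→{f,r,v}
  live n1: {v}→∅
  live n2: {f,r,v}→{f}
  live n3: {f}→{h}
  live n4: {h}→∅

Interfere edges:
  f — {h,r,v}
  h — {f}
  r — {f,v}
  v — {f,r}

N(r) = ["f", "v"]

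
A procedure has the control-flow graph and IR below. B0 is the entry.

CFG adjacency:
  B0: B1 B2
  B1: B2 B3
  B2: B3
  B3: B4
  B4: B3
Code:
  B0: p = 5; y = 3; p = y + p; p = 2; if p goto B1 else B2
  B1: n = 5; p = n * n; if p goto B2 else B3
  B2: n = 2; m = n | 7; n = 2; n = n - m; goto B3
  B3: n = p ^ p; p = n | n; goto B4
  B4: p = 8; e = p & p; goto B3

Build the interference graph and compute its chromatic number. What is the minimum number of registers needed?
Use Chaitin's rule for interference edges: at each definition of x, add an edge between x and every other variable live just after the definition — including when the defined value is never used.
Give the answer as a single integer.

Answer: 3

Derivation:
Per-block:
  B0 def {p,y} use ∅
  B1 def {n,p} use ∅
  B2 def {m,n} use ∅
  B3 def {n,p} use {p}
  B4 def {e,p} use ∅

Live sets:
  live B0: ∅→{p}
  live B1: ∅→{p}
  live B2: {p}→{p}
  live B3: {p}→∅
  live B4: ∅→{p}

Interfere edges:
  e↔{p}
  m↔{n,p}
  n↔{m,p}
  p↔{e,m,n,y}
  y↔{p}

Chromatic number:
  {m,n,p} pairwise interfere (3-clique) ⇒ χ ≥ 3
  assign e→c1 m→c1 n→c2 p→c0 y→c1 — no edge inside a register ⇒ χ ≤ 3
  χ = 3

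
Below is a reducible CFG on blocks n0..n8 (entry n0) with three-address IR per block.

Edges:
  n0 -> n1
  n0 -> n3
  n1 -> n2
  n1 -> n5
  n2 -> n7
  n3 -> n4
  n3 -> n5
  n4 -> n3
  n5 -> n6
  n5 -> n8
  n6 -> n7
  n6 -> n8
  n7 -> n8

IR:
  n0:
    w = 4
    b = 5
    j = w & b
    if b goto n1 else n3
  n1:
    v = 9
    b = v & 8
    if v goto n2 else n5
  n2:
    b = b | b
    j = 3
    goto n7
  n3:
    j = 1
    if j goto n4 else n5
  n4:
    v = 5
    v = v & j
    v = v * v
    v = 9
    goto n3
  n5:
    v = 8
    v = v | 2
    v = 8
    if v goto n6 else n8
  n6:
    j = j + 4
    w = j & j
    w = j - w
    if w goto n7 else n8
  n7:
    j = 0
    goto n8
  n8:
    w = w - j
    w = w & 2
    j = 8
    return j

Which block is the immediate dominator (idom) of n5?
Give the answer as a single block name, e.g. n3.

Answer: n0

Analysis:
idom tree: n1←n0 n2←n1 n3←n0 n4←n3 n5←n0 n6←n5 n7←n0 n8←n0
Join-block Dom:
  n3: preds {n0,n4}: {n0} ∩ {n0,n3,n4} = {n0}; idom=n0
  n5: preds {n1,n3}: {n0,n1} ∩ {n0,n3} = {n0}; idom=n0
  n7: preds {n2,n6}: {n0,n1,n2} ∩ {n0,n5,n6} = {n0}; idom=n0
  n8: preds {n5,n6,n7}: {n0,n5} ∩ {n0,n5,n6} ∩ {n0,n7} = {n0}; idom=n0

idom(n5) = n0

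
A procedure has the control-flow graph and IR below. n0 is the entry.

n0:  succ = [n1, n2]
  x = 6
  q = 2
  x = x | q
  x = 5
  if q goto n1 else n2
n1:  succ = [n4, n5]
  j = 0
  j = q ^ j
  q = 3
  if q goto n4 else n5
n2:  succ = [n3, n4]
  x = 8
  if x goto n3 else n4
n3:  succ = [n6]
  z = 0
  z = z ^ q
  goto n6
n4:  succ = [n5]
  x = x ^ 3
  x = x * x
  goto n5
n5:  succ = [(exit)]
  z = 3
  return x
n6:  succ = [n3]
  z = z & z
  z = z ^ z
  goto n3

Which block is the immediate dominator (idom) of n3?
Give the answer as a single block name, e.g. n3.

Answer: n2

Working:
idom tree: n1←n0 n2←n0 n3←n2 n4←n0 n5←n0 n6←n3
Join-block Dom:
  n3: preds {n2,n6}: {n0,n2} ∩ {n0,n2,n3,n6} = {n0,n2}; idom=n2
  n4: preds {n1,n2}: {n0,n1} ∩ {n0,n2} = {n0}; idom=n0
  n5: preds {n1,n4}: {n0,n1} ∩ {n0,n4} = {n0}; idom=n0

idom(n3) = n2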